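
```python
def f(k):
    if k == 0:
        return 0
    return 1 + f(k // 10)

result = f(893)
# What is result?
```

Count of digits of 893: 3

Answer: 3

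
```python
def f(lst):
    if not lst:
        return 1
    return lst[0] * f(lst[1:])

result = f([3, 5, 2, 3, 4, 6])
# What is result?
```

Product over [3, 5, 2, 3, 4, 6] = 3 * 5 * 2 * 3 * 4 * 6 = 2160

Answer: 2160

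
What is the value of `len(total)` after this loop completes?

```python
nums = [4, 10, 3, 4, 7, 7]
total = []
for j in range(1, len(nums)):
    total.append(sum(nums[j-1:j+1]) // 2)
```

Number of 2-element averages
`total` takes the values: [] → [7] → [7, 6] → [7, 6, 3] → [7, 6, 3, 5] → [7, 6, 3, 5, 7]
So `len(total)` = 5

Answer: 5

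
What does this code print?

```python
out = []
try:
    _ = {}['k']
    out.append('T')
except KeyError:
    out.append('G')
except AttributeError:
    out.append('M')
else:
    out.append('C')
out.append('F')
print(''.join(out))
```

Execution trace: 'G' (except KeyError) → 'F' (after the try/except). Output: GF

Answer: GF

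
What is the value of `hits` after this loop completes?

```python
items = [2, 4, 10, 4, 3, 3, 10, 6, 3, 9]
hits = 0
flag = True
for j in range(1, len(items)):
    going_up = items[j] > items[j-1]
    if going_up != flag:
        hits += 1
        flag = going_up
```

Count direction changes in [2, 4, 10, 4, 3, 3, 10, 6, 3, 9]
`hits` takes the values: 0 → 1 → 2 → 3 → 4

Answer: 4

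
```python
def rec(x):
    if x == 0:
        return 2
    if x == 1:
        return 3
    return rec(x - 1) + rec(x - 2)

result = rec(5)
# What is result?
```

Build up from base cases: rec(0)=2, rec(1)=3, rec(2)=5, rec(3)=8, rec(4)=13, rec(5)=21

Answer: 21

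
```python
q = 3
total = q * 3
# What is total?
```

Trace:
`q = 3` → q = 3
`total = q * 3` → total = 9
So total = 9

Answer: 9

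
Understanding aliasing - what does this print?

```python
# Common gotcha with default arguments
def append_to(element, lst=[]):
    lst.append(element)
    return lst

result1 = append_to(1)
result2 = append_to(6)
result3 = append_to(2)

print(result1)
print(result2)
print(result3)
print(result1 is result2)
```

Key concept: mutable default argument gotcha.
Step by step:
`result1 = append_to(1)` → result1 = [1]
`result2 = append_to(6)` → result1 = [1, 6] (same object as result2); result2 = [1, 6] (same object as result1)
`result3 = append_to(2)` → result1 = [1, 6, 2] (same object as result2, result3); result2 = [1, 6, 2] (same object as result1, result3); result3 = [1, 6, 2] (same object as result1, result2)
`print(result1)` → prints [1, 6, 2]
`print(result2)` → prints [1, 6, 2]
`print(result3)` → prints [1, 6, 2]
`print(result1 is result2)` → prints True

Answer:
[1, 6, 2]
[1, 6, 2]
[1, 6, 2]
True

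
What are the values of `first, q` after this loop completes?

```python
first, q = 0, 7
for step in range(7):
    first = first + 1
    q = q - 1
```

first goes 0→7, q goes 7→0
`first, q` takes the values: (0, 7) → (1, 7) → (1, 6) → (2, 6) → (2, 5) → (3, 5) → (3, 4) → (4, 4) → (4, 3) → (5, 3) → (5, 2) → (6, 2) → (6, 1) → (7, 1) → (7, 0)

Answer: 7, 0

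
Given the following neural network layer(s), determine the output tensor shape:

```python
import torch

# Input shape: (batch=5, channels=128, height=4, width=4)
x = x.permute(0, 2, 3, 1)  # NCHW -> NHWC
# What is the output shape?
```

Input: (5, 128, 4, 4) -> Output: (5, 4, 4, 128)

Answer: (5, 4, 4, 128)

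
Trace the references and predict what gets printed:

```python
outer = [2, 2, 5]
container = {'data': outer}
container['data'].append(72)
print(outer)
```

Key concept: dict holds reference to list.
Step by step:
`outer = [2, 2, 5]` → outer = [2, 2, 5]
`container = {'data': outer}` → container = {'data': [2, 2, 5]}
`container['data'].append(72)` → outer = [2, 2, 5, 72]; container = {'data': [2, 2, 5, 72]}
`print(outer)` → prints [2, 2, 5, 72]

Answer: [2, 2, 5, 72]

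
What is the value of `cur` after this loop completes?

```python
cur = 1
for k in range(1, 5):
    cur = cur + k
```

Start at 1, add 1 through 4
`cur` takes the values: 1 → 2 → 4 → 7 → 11

Answer: 11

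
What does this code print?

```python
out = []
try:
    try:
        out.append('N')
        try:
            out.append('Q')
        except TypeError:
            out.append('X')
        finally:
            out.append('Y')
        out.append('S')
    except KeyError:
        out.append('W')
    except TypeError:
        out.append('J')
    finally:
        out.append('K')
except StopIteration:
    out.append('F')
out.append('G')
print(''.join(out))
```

Execution trace: 'N' (try body) → 'Q' (inner try body, no exception) → 'Y' (inner finally) → 'S' (try body, no exception) → 'K' (finally) → 'G' (after the try/except). Output: NQYSKG

Answer: NQYSKG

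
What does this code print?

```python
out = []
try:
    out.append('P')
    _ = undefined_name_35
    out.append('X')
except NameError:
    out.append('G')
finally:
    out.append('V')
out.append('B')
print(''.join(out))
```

Execution trace: 'P' (try body) → 'G' (except NameError) → 'V' (finally) → 'B' (after the try/except). Output: PGVB

Answer: PGVB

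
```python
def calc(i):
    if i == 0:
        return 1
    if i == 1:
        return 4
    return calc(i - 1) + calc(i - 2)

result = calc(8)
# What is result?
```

Build up from base cases: calc(0)=1, calc(1)=4, calc(2)=5, calc(3)=9, calc(4)=14, calc(5)=23, calc(6)=37, ..., calc(8)=97

Answer: 97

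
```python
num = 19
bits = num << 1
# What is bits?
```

Trace:
`num = 19` → num = 19
`bits = num << 1` → bits = 38
So bits = 38

Answer: 38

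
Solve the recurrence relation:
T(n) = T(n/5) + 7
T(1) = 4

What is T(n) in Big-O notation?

Each step divides n by 5 and adds 7. After log_5(n) steps we reach T(1)=4. So T(n) = 7·log_5(n) + 4 = O(log n).

Answer: O(log n)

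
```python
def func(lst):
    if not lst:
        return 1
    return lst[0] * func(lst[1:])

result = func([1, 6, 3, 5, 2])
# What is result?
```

Product over [1, 6, 3, 5, 2] = 1 * 6 * 3 * 5 * 2 = 180

Answer: 180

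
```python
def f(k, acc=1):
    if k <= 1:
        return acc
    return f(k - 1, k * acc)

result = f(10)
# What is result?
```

Accumulator trace (n, acc): (10, 1) -> (9, 10) -> (8, 90) -> (7, 720) -> (6, 5040) -> (5, 30240) -> (4, 151200) -> (3, 604800) -> (2, 1814400) -> (1, 3628800) -> return 3628800

Answer: 3628800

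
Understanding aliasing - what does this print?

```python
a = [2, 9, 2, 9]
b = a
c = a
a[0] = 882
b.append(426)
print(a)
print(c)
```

Key concept: multiple aliases.
Step by step:
`a = [2, 9, 2, 9]` → a = [2, 9, 2, 9]
`b = a` → b = [2, 9, 2, 9] (same object as a)
`c = a` → c = [2, 9, 2, 9] (same object as a, b)
`a[0] = 882` → a = [882, 9, 2, 9] (same object as b, c); b = [882, 9, 2, 9] (same object as a, c); c = [882, 9, 2, 9] (same object as a, b)
`b.append(426)` → a = [882, 9, 2, 9, 426] (same object as b, c); b = [882, 9, 2, 9, 426] (same object as a, c); c = [882, 9, 2, 9, 426] (same object as a, b)
`print(a)` → prints [882, 9, 2, 9, 426]
`print(c)` → prints [882, 9, 2, 9, 426]

Answer:
[882, 9, 2, 9, 426]
[882, 9, 2, 9, 426]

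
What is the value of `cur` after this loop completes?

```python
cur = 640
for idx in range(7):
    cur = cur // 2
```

Halve 7 times: 640 // 2^7 = 5
`cur` takes the values: 640 → 320 → 160 → 80 → 40 → 20 → 10 → 5

Answer: 5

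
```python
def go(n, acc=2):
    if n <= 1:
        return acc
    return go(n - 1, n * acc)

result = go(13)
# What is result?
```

Accumulator trace (n, acc): (13, 2) -> (12, 26) -> (11, 312) -> (10, 3432) -> (9, 34320) -> (8, 308880) -> (7, 2471040) -> (6, 17297280) -> (5, 103783680) -> (4, 518918400) -> (3, 2075673600) -> (2, 6227020800) -> (1, 12454041600) -> return 12454041600

Answer: 12454041600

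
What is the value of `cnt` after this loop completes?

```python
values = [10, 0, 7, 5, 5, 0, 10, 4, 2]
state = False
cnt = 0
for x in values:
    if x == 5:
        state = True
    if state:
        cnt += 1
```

Count elements after first 5 in [10, 0, 7, 5, 5, 0, 10, 4, 2]
`cnt` takes the values: 0 → 1 → 2 → 3 → 4 → 5 → 6

Answer: 6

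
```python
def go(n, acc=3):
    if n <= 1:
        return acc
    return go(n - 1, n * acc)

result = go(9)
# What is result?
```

Accumulator trace (n, acc): (9, 3) -> (8, 27) -> (7, 216) -> (6, 1512) -> (5, 9072) -> (4, 45360) -> (3, 181440) -> (2, 544320) -> (1, 1088640) -> return 1088640

Answer: 1088640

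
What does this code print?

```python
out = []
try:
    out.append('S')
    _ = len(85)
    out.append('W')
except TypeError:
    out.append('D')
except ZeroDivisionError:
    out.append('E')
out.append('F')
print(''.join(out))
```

Execution trace: 'S' (try body) → 'D' (except TypeError) → 'F' (after the try/except). Output: SDF

Answer: SDF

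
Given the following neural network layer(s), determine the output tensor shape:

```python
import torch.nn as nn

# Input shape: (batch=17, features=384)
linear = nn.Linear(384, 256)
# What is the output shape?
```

Input: (17, 384) -> Output: (17, 256)

Answer: (17, 256)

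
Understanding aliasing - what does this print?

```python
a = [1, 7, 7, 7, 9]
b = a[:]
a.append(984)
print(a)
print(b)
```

Key concept: slice [:] creates copy.
Step by step:
`a = [1, 7, 7, 7, 9]` → a = [1, 7, 7, 7, 9]
`b = a[:]` → b = [1, 7, 7, 7, 9]
`a.append(984)` → a = [1, 7, 7, 7, 9, 984]
`print(a)` → prints [1, 7, 7, 7, 9, 984]
`print(b)` → prints [1, 7, 7, 7, 9]

Answer:
[1, 7, 7, 7, 9, 984]
[1, 7, 7, 7, 9]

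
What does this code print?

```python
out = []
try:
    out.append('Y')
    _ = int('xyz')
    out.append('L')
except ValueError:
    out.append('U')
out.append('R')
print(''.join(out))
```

Execution trace: 'Y' (try body) → 'U' (except ValueError) → 'R' (after the try/except). Output: YUR

Answer: YUR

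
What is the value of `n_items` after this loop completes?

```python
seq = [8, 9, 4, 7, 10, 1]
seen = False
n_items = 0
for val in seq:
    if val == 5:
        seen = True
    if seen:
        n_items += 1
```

Count elements after first 5 in [8, 9, 4, 7, 10, 1]
`n_items` takes the values: 0

Answer: 0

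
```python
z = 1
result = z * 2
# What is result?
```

Trace:
`z = 1` → z = 1
`result = z * 2` → result = 2
So result = 2

Answer: 2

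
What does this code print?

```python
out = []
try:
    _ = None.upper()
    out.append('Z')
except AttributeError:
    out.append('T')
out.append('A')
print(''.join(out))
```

Execution trace: 'T' (except AttributeError) → 'A' (after the try/except). Output: TA

Answer: TA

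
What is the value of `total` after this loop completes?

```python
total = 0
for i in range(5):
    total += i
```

Sum of 0 to 4 = 10
`total` takes the values: 0 → 1 → 3 → 6 → 10

Answer: 10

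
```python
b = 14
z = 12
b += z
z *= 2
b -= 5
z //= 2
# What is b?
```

Trace:
`b = 14` → b = 14
`z = 12` → z = 12
`b += z` → b = 26
`z *= 2` → z = 24
`b -= 5` → b = 21
`z //= 2` → z = 12
So b = 21

Answer: 21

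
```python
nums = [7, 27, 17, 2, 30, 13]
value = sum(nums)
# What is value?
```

Trace:
`nums = [7, 27, 17, 2, 30, 13]` → nums = [7, 27, 17, 2, 30, 13]
`value = sum(nums)` → value = 96
So value = 96

Answer: 96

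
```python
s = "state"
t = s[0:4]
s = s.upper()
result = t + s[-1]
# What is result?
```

Trace:
`s = "state"` → s = 'state'
`t = s[0:4]` → t = 'stat'
`s = s.upper()` → s = 'STATE'
`result = t + s[-1]` → result = 'statE'
So result = 'statE'

Answer: 'statE'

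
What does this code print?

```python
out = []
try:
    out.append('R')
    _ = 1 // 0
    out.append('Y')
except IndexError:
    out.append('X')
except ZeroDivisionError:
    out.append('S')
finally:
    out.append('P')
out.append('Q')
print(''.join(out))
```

Execution trace: 'R' (try body) → 'S' (except ZeroDivisionError) → 'P' (finally) → 'Q' (after the try/except). Output: RSPQ

Answer: RSPQ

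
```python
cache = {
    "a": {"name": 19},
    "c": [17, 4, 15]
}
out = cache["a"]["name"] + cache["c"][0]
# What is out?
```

Trace:
`cache = { ...` → cache = {'a': {'name': 19}, 'c': [17, 4, 15]}
`out = cache["a"]["name"] + cache["c"][0]` → out = 36
So out = 36

Answer: 36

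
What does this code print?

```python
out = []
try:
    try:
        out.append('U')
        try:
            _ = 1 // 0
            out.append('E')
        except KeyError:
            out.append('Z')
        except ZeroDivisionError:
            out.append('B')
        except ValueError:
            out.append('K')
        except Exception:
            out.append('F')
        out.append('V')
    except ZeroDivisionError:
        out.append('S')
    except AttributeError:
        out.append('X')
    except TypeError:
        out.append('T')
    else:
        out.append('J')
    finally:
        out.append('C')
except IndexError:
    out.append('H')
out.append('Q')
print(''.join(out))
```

Execution trace: 'U' (try body) → 'B' (inner except ZeroDivisionError) → 'V' (try body, no exception) → 'J' (else) → 'C' (finally) → 'Q' (after the try/except). Output: UBVJCQ

Answer: UBVJCQ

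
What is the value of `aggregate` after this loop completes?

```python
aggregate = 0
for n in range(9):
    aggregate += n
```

Sum of 0 to 8 = 36
`aggregate` takes the values: 0 → 1 → 3 → 6 → 10 → 15 → 21 → 28 → 36

Answer: 36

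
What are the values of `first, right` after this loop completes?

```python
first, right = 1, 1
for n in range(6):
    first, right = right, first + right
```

Fibonacci: after 6 iterations
`first, right` takes the values: (1, 1) → (1, 2) → (2, 3) → (3, 5) → (5, 8) → (8, 13) → (13, 21)

Answer: 13, 21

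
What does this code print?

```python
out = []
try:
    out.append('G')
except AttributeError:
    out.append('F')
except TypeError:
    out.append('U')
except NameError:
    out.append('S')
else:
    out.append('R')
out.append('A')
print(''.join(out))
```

Execution trace: 'G' (try body, no exception) → 'R' (else) → 'A' (after the try/except). Output: GRA

Answer: GRA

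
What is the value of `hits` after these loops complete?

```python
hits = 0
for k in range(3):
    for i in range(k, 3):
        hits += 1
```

Upper triangle: 3 + 2 + ... + 1
`hits` takes the values: 0 → 1 → 2 → 3 → 4 → 5 → 6

Answer: 6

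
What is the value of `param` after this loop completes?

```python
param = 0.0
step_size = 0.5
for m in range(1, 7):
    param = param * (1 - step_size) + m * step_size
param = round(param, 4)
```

Moving average with lr=0.5
`param` takes the values: 0.0 → 0.5 → 1.25 → 2.125 → 3.0625 → 4.03125 → 5.015625 → 5.0156

Answer: 5.0156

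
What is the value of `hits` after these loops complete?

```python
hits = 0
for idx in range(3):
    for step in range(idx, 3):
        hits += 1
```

Upper triangle: 3 + 2 + ... + 1
`hits` takes the values: 0 → 1 → 2 → 3 → 4 → 5 → 6

Answer: 6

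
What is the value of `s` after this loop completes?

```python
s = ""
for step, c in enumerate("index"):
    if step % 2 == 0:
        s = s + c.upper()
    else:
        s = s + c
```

Uppercase even positions in 'index'
`s` takes the values: "" → "I" → "In" → "InD" → "InDe" → "InDeX"

Answer: "InDeX"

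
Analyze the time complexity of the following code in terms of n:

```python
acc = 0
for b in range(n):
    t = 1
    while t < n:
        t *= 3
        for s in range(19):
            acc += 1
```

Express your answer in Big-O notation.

Each loop level contributes: n × log n × 1. Multiplying the contributions gives O(n log n).

Answer: O(n log n)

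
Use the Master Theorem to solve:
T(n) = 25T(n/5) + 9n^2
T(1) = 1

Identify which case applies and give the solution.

a=25, b=5, f(n)=9n^2. log_5(25) = 2. Since c=2 = 2, Case 2 applies: T(n) = Θ(n^log_b(a) · log n) = O(n^2 log n).

Answer: O(n^2 log n) - Case 2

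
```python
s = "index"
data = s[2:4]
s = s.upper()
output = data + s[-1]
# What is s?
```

Trace:
`s = "index"` → s = 'index'
`data = s[2:4]` → data = 'de'
`s = s.upper()` → s = 'INDEX'
`output = data + s[-1]` → output = 'deX'
So s = 'INDEX'

Answer: 'INDEX'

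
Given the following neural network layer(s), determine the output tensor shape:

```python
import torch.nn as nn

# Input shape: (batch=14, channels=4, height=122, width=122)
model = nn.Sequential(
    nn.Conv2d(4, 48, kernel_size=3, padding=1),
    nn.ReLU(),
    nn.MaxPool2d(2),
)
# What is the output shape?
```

Input: (14, 4, 122, 122) -> after Conv2d: (14, 48, 122, 122) -> after ReLU: (14, 48, 122, 122) -> Output: (14, 48, 61, 61)

Answer: (14, 48, 61, 61)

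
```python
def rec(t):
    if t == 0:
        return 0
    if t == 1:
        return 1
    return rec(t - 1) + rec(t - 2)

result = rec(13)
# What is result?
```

Build up from base cases: rec(0)=0, rec(1)=1, rec(2)=1, rec(3)=2, rec(4)=3, rec(5)=5, rec(6)=8, ..., rec(13)=233

Answer: 233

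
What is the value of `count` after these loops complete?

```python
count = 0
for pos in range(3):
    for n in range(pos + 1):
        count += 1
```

Triangle: 1 + 2 + ... + 3
`count` takes the values: 0 → 1 → 2 → 3 → 4 → 5 → 6

Answer: 6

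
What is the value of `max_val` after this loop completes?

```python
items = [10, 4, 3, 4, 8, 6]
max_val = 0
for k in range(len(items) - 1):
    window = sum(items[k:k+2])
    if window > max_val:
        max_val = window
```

Max sum of 2-element window in [10, 4, 3, 4, 8, 6]
`max_val` takes the values: 0 → 14

Answer: 14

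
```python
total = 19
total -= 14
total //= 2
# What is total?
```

Trace:
`total = 19` → total = 19
`total -= 14` → total = 5
`total //= 2` → total = 2
So total = 2

Answer: 2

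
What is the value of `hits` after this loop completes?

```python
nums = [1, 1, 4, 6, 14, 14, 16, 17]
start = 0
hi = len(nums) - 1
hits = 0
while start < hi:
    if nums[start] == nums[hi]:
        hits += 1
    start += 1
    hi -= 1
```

Count matching pairs from ends
`hits` takes the values: 0

Answer: 0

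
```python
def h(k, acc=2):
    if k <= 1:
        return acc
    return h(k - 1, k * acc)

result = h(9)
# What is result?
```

Accumulator trace (n, acc): (9, 2) -> (8, 18) -> (7, 144) -> (6, 1008) -> (5, 6048) -> (4, 30240) -> (3, 120960) -> (2, 362880) -> (1, 725760) -> return 725760

Answer: 725760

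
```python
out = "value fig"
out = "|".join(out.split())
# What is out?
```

Trace:
`out = "value fig"` → out = 'value fig'
`out = "|".join(out.split())` → out = 'value|fig'
So out = 'value|fig'

Answer: 'value|fig'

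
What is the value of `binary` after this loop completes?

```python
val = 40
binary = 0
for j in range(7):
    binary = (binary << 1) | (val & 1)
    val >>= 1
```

Reverse lowest 7 bits of 40
`binary` takes the values: 0 → 1 → 2 → 5 → 10

Answer: 10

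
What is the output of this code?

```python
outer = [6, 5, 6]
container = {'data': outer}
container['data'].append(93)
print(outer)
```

Key concept: dict holds reference to list.
Step by step:
`outer = [6, 5, 6]` → outer = [6, 5, 6]
`container = {'data': outer}` → container = {'data': [6, 5, 6]}
`container['data'].append(93)` → outer = [6, 5, 6, 93]; container = {'data': [6, 5, 6, 93]}
`print(outer)` → prints [6, 5, 6, 93]

Answer: [6, 5, 6, 93]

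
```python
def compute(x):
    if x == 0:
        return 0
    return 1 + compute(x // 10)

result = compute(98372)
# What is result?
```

Count of digits of 98372: 5

Answer: 5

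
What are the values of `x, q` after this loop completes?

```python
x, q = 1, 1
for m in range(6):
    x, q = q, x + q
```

Fibonacci: after 6 iterations
`x, q` takes the values: (1, 1) → (1, 2) → (2, 3) → (3, 5) → (5, 8) → (8, 13) → (13, 21)

Answer: 13, 21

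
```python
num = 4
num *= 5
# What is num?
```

Trace:
`num = 4` → num = 4
`num *= 5` → num = 20
So num = 20

Answer: 20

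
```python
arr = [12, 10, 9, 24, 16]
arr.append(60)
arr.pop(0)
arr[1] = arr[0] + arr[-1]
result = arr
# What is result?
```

Trace:
`arr = [12, 10, 9, 24, 16]` → arr = [12, 10, 9, 24, 16]
`arr.append(60)` → arr = [12, 10, 9, 24, 16, 60]
`arr.pop(0)` → arr = [10, 9, 24, 16, 60]
`arr[1] = arr[0] + arr[-1]` → arr = [10, 70, 24, 16, 60]
`result = arr` → result = [10, 70, 24, 16, 60]
So result = [10, 70, 24, 16, 60]

Answer: [10, 70, 24, 16, 60]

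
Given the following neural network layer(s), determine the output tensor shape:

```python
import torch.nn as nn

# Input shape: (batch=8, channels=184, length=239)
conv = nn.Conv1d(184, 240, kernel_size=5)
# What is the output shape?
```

Input: (8, 184, 239) -> Output: (8, 240, 235)

Answer: (8, 240, 235)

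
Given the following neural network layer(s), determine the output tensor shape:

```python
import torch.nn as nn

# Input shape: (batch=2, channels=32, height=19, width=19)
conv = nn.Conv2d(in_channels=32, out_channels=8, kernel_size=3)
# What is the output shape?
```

Input: (2, 32, 19, 19) -> Output: (2, 8, 17, 17)

Answer: (2, 8, 17, 17)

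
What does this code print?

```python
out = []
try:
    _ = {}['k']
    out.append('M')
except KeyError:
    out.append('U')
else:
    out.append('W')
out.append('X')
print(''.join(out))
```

Execution trace: 'U' (except KeyError) → 'X' (after the try/except). Output: UX

Answer: UX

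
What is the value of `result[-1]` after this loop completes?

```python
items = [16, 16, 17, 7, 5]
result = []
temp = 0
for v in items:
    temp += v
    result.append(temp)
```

Cumulative sum ends at 61
`result` takes the values: [] → [16] → [16, 32] → [16, 32, 49] → [16, 32, 49, 56] → [16, 32, 49, 56, 61]
So `result[-1]` = 61

Answer: 61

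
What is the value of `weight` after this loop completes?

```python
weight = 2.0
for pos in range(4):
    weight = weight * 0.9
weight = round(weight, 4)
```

Exponential decay: 2.0 * 0.9^4
`weight` takes the values: 2.0 → 1.8 → 1.62 → 1.458 → 1.3122

Answer: 1.3122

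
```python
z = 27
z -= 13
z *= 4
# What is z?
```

Trace:
`z = 27` → z = 27
`z -= 13` → z = 14
`z *= 4` → z = 56
So z = 56

Answer: 56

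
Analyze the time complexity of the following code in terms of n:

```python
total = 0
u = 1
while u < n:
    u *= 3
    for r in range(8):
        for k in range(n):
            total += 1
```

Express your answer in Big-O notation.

Each loop level contributes: log n × 1 × n. Multiplying the contributions gives O(n log n).

Answer: O(n log n)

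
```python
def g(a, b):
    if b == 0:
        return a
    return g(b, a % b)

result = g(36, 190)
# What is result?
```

g(36, 190) -> g(190, 36) -> g(36, 10) -> g(10, 6) -> g(6, 4) -> g(4, 2) -> g(2, 0) -> 2

Answer: 2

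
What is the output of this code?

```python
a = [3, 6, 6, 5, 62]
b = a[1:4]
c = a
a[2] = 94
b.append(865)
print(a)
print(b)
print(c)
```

Key concept: slice vs alias.
Step by step:
`a = [3, 6, 6, 5, 62]` → a = [3, 6, 6, 5, 62]
`b = a[1:4]` → b = [6, 6, 5]
`c = a` → c = [3, 6, 6, 5, 62] (same object as a)
`a[2] = 94` → a = [3, 6, 94, 5, 62] (same object as c); c = [3, 6, 94, 5, 62] (same object as a)
`b.append(865)` → b = [6, 6, 5, 865]
`print(a)` → prints [3, 6, 94, 5, 62]
`print(b)` → prints [6, 6, 5, 865]
`print(c)` → prints [3, 6, 94, 5, 62]

Answer:
[3, 6, 94, 5, 62]
[6, 6, 5, 865]
[3, 6, 94, 5, 62]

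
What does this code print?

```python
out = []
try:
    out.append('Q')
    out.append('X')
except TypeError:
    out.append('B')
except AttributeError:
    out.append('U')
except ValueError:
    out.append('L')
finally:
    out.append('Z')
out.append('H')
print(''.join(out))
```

Execution trace: 'Q' (try body) → 'X' (try body, no exception) → 'Z' (finally) → 'H' (after the try/except). Output: QXZH

Answer: QXZH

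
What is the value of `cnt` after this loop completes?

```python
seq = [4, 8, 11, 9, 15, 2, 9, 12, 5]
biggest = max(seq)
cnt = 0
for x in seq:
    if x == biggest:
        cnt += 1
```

Count of max value 15 in [4, 8, 11, 9, 15, 2, 9, 12, 5]
`cnt` takes the values: 0 → 1

Answer: 1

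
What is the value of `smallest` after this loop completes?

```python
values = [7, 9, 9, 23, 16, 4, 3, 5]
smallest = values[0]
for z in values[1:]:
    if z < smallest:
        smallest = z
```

Minimum of [7, 9, 9, 23, 16, 4, 3, 5]
`smallest` takes the values: 7 → 4 → 3

Answer: 3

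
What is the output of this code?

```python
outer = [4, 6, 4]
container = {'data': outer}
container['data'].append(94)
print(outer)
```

Key concept: dict holds reference to list.
Step by step:
`outer = [4, 6, 4]` → outer = [4, 6, 4]
`container = {'data': outer}` → container = {'data': [4, 6, 4]}
`container['data'].append(94)` → outer = [4, 6, 4, 94]; container = {'data': [4, 6, 4, 94]}
`print(outer)` → prints [4, 6, 4, 94]

Answer: [4, 6, 4, 94]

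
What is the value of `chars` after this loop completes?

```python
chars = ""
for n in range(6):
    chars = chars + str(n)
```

Concatenate digits 0 to 5
`chars` takes the values: "" → "0" → "01" → "012" → "0123" → "01234" → "012345"

Answer: "012345"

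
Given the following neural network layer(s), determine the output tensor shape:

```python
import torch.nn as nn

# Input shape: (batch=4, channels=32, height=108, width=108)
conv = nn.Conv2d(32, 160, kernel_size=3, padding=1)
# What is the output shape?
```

Input: (4, 32, 108, 108) -> Output: (4, 160, 108, 108)

Answer: (4, 160, 108, 108)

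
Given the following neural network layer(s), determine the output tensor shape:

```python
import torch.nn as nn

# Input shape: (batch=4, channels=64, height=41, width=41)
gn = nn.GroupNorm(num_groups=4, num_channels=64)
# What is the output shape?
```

Input: (4, 64, 41, 41) -> Output: (4, 64, 41, 41)

Answer: (4, 64, 41, 41)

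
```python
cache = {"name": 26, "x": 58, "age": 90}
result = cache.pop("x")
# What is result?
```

Trace:
`cache = {"name": 26, "x": 58, "age": 90}` → cache = {'name': 26, 'x': 58, 'age': 90}
`result = cache.pop("x")` → cache = {'name': 26, 'age': 90}; result = 58
So result = 58

Answer: 58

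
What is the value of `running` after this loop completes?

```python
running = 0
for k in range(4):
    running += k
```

Sum of 0 to 3 = 6
`running` takes the values: 0 → 1 → 3 → 6

Answer: 6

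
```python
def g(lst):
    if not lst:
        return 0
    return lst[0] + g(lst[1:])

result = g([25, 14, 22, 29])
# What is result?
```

25 + 14 + 22 + 29 + 0 = 90

Answer: 90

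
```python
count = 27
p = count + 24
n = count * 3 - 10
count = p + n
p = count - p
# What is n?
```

Trace:
`count = 27` → count = 27
`p = count + 24` → p = 51
`n = count * 3 - 10` → n = 71
`count = p + n` → count = 122
`p = count - p` → p = 71
So n = 71

Answer: 71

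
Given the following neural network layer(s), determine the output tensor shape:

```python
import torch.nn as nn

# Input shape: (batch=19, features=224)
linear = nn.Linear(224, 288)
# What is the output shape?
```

Input: (19, 224) -> Output: (19, 288)

Answer: (19, 288)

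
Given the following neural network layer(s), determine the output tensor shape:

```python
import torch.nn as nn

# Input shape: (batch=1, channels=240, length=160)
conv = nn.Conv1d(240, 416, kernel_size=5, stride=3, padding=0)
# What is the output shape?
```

Input: (1, 240, 160) -> Output: (1, 416, 52)

Answer: (1, 416, 52)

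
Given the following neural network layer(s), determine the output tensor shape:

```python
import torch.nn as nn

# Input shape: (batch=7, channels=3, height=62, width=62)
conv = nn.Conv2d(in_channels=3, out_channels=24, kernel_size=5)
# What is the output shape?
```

Input: (7, 3, 62, 62) -> Output: (7, 24, 58, 58)

Answer: (7, 24, 58, 58)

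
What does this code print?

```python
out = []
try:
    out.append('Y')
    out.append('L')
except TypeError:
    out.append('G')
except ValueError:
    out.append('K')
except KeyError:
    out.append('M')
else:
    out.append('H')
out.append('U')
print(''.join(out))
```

Execution trace: 'Y' (try body) → 'L' (try body, no exception) → 'H' (else) → 'U' (after the try/except). Output: YLHU

Answer: YLHU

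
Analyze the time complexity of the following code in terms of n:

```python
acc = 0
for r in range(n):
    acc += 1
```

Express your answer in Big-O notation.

Each loop level contributes: n. Multiplying the contributions gives O(n).

Answer: O(n)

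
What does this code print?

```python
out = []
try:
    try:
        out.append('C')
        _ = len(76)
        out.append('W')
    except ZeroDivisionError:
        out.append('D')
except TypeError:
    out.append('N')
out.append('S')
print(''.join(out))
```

Execution trace: 'C' (try body) → 'N' (outer except TypeError) → 'S' (after the try/except). Output: CNS

Answer: CNS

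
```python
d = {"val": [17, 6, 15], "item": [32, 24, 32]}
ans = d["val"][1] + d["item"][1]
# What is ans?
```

Trace:
`d = {"val": [17, 6, 15], "item": [32, 24, 32]}` → d = {'val': [17, 6, 15], 'item': [32, 24, 32]}
`ans = d["val"][1] + d["item"][1]` → ans = 30
So ans = 30

Answer: 30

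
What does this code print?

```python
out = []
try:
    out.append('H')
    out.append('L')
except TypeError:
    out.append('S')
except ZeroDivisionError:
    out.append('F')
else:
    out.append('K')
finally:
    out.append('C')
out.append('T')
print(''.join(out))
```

Execution trace: 'H' (try body) → 'L' (try body, no exception) → 'K' (else) → 'C' (finally) → 'T' (after the try/except). Output: HLKCT

Answer: HLKCT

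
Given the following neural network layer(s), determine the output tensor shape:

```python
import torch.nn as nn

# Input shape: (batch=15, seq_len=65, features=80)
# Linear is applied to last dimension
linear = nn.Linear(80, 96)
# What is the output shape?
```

Input: (15, 65, 80) -> Output: (15, 65, 96)

Answer: (15, 65, 96)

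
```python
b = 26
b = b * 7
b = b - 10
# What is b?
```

Trace:
`b = 26` → b = 26
`b = b * 7` → b = 182
`b = b - 10` → b = 172
So b = 172

Answer: 172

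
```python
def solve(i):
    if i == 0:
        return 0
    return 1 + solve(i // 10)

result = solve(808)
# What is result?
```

Count of digits of 808: 3

Answer: 3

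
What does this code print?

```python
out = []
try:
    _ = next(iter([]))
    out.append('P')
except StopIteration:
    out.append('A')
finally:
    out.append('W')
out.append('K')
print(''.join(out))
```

Execution trace: 'A' (except StopIteration) → 'W' (finally) → 'K' (after the try/except). Output: AWK

Answer: AWK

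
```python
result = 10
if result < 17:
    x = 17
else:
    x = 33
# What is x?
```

Trace:
`result = 10` → result = 10
`if result < 17: ...` → result < 17 is True → x = 17
So x = 17

Answer: 17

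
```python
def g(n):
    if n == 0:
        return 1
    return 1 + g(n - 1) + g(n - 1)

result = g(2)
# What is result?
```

g(n) = 1 + 2·g(n-1), g(0)=1. Closed form: (1+1)·2^2 - 1 = 7.

Answer: 7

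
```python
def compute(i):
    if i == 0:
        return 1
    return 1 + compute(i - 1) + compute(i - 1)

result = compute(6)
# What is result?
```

compute(i) = 1 + 2·compute(i-1), compute(0)=1. Closed form: (1+1)·2^6 - 1 = 127.

Answer: 127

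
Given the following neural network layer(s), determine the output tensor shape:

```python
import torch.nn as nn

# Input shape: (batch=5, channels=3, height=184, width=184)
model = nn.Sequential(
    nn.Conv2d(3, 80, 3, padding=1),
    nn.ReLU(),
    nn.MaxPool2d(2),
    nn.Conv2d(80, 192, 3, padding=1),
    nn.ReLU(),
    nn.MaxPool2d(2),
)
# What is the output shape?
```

Input: (5, 3, 184, 184) -> after first Conv2d: (5, 80, 184, 184) -> after first MaxPool2d: (5, 80, 92, 92) -> after second Conv2d: (5, 192, 92, 92) -> Output: (5, 192, 46, 46)

Answer: (5, 192, 46, 46)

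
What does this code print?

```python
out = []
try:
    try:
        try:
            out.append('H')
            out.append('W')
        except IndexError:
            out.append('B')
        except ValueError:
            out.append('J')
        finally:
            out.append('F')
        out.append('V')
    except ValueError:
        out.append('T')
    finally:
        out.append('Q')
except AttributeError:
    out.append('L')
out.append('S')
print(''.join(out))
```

Execution trace: 'H' (inner try body) → 'W' (inner try body, no exception) → 'F' (inner finally) → 'V' (try body, no exception) → 'Q' (finally) → 'S' (after the try/except). Output: HWFVQS

Answer: HWFVQS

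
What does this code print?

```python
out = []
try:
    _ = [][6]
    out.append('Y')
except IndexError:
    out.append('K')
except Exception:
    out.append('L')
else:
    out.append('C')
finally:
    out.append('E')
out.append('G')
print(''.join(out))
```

Execution trace: 'K' (except IndexError) → 'E' (finally) → 'G' (after the try/except). Output: KEG

Answer: KEG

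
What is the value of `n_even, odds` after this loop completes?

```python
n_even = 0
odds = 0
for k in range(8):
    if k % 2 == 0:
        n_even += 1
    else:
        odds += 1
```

Count evens and odds in range(8)
`n_even, odds` takes the values: (0, 0) → (1, 0) → (1, 1) → (2, 1) → (2, 2) → (3, 2) → (3, 3) → (4, 3) → (4, 4)

Answer: 4, 4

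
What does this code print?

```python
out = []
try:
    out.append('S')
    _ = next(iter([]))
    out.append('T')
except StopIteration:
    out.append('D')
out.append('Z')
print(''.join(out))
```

Execution trace: 'S' (try body) → 'D' (except StopIteration) → 'Z' (after the try/except). Output: SDZ

Answer: SDZ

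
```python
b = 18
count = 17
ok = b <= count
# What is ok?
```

Trace:
`b = 18` → b = 18
`count = 17` → count = 17
`ok = b <= count` → ok = False
So ok = False

Answer: False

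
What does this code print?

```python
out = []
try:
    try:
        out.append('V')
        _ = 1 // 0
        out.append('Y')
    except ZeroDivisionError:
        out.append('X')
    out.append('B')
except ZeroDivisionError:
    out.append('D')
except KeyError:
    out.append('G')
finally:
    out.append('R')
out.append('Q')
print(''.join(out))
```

Execution trace: 'V' (inner try body) → 'X' (inner except ZeroDivisionError) → 'B' (try body, no exception) → 'R' (finally) → 'Q' (after the try/except). Output: VXBRQ

Answer: VXBRQ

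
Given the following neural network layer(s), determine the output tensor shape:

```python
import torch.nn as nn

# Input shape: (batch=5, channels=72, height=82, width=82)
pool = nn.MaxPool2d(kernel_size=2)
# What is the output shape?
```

Input: (5, 72, 82, 82) -> Output: (5, 72, 41, 41)

Answer: (5, 72, 41, 41)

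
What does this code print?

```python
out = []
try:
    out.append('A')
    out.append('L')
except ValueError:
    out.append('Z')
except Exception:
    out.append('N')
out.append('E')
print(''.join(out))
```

Execution trace: 'A' (try body) → 'L' (try body, no exception) → 'E' (after the try/except). Output: ALE

Answer: ALE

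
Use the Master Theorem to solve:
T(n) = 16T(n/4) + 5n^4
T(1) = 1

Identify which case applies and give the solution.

a=16, b=4, f(n)=5n^4. log_4(16) = 2. Since c=4 > 2 and the regularity condition holds (16(n/4)^4 = (16/4^4)n^4 with 16/4^4 < 1), Case 3 applies: T(n) = Θ(f(n)) = O(n^4).

Answer: O(n^4) - Case 3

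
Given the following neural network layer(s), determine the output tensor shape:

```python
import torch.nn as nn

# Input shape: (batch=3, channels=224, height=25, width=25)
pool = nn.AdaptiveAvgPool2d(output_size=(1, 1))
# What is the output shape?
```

Input: (3, 224, 25, 25) -> Output: (3, 224, 1, 1)

Answer: (3, 224, 1, 1)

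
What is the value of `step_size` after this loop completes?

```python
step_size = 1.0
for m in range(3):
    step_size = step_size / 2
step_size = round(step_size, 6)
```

Halving LR 3 times: 1 / 2^3
`step_size` takes the values: 1.0 → 0.5 → 0.25 → 0.125

Answer: 0.125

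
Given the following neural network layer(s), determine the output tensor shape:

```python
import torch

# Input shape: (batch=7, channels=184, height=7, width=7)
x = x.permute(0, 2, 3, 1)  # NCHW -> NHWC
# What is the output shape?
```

Input: (7, 184, 7, 7) -> Output: (7, 7, 7, 184)

Answer: (7, 7, 7, 184)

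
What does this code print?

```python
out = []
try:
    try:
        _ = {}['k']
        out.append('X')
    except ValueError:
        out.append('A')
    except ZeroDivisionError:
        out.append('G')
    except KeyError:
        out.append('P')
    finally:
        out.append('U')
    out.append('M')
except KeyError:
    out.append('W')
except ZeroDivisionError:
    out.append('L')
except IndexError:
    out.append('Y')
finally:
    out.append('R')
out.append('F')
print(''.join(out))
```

Execution trace: 'P' (inner except KeyError) → 'U' (inner finally) → 'M' (try body, no exception) → 'R' (finally) → 'F' (after the try/except). Output: PUMRF

Answer: PUMRF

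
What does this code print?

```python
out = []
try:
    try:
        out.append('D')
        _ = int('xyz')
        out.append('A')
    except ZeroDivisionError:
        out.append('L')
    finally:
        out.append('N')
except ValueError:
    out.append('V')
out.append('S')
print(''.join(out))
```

Execution trace: 'D' (try body) → 'N' (finally) → 'V' (outer except ValueError) → 'S' (after the try/except). Output: DNVS

Answer: DNVS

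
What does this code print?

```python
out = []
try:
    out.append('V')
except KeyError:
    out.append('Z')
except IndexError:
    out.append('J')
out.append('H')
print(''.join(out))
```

Execution trace: 'V' (try body, no exception) → 'H' (after the try/except). Output: VH

Answer: VH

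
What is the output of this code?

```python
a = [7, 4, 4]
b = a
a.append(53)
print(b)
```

Key concept: basic list aliasing.
Step by step:
`a = [7, 4, 4]` → a = [7, 4, 4]
`b = a` → b = [7, 4, 4] (same object as a)
`a.append(53)` → a = [7, 4, 4, 53] (same object as b); b = [7, 4, 4, 53] (same object as a)
`print(b)` → prints [7, 4, 4, 53]

Answer: [7, 4, 4, 53]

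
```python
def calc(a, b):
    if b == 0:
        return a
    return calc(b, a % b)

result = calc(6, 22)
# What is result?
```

calc(6, 22) -> calc(22, 6) -> calc(6, 4) -> calc(4, 2) -> calc(2, 0) -> 2

Answer: 2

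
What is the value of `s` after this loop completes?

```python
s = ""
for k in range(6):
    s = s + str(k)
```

Concatenate digits 0 to 5
`s` takes the values: "" → "0" → "01" → "012" → "0123" → "01234" → "012345"

Answer: "012345"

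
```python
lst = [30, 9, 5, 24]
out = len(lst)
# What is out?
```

Trace:
`lst = [30, 9, 5, 24]` → lst = [30, 9, 5, 24]
`out = len(lst)` → out = 4
So out = 4

Answer: 4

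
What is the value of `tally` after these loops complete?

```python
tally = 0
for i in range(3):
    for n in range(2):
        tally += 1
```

3 * 2 = 6
`tally` takes the values: 0 → 1 → 2 → 3 → 4 → 5 → 6

Answer: 6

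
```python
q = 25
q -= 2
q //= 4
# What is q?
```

Trace:
`q = 25` → q = 25
`q -= 2` → q = 23
`q //= 4` → q = 5
So q = 5

Answer: 5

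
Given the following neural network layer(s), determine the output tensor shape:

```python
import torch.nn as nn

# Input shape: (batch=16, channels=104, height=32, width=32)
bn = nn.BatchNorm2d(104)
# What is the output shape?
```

Input: (16, 104, 32, 32) -> Output: (16, 104, 32, 32)

Answer: (16, 104, 32, 32)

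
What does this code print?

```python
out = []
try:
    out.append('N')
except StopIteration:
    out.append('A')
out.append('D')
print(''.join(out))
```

Execution trace: 'N' (try body, no exception) → 'D' (after the try/except). Output: ND

Answer: ND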